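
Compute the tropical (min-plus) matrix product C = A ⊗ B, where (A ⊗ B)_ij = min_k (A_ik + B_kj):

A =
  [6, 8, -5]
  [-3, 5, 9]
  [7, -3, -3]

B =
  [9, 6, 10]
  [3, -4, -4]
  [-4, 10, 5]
A ⊗ B =
  [-9, 4, 0]
  [5, 1, 1]
  [-7, -7, -7]

Apply the min-plus product entry-by-entry:
  C[0][0] = min over k of (A[0][0] + B[0][0] = 6 + 9 = 15, A[0][1] + B[1][0] = 8 + 3 = 11, A[0][2] + B[2][0] = -5 + -4 = -9) = -9 (attained at k = 2)
  C[0][1] = min over k of (A[0][0] + B[0][1] = 6 + 6 = 12, A[0][1] + B[1][1] = 8 + -4 = 4, A[0][2] + B[2][1] = -5 + 10 = 5) = 4 (attained at k = 1)
  C[0][2] = min over k of (A[0][0] + B[0][2] = 6 + 10 = 16, A[0][1] + B[1][2] = 8 + -4 = 4, A[0][2] + B[2][2] = -5 + 5 = 0) = 0 (attained at k = 2)
  C[1][0] = min over k of (A[1][0] + B[0][0] = -3 + 9 = 6, A[1][1] + B[1][0] = 5 + 3 = 8, A[1][2] + B[2][0] = 9 + -4 = 5) = 5 (attained at k = 2)
  C[1][1] = min over k of (A[1][0] + B[0][1] = -3 + 6 = 3, A[1][1] + B[1][1] = 5 + -4 = 1, A[1][2] + B[2][1] = 9 + 10 = 19) = 1 (attained at k = 1)
  C[1][2] = min over k of (A[1][0] + B[0][2] = -3 + 10 = 7, A[1][1] + B[1][2] = 5 + -4 = 1, A[1][2] + B[2][2] = 9 + 5 = 14) = 1 (attained at k = 1)
  C[2][0] = min over k of (A[2][0] + B[0][0] = 7 + 9 = 16, A[2][1] + B[1][0] = -3 + 3 = 0, A[2][2] + B[2][0] = -3 + -4 = -7) = -7 (attained at k = 2)
  C[2][1] = min over k of (A[2][0] + B[0][1] = 7 + 6 = 13, A[2][1] + B[1][1] = -3 + -4 = -7, A[2][2] + B[2][1] = -3 + 10 = 7) = -7 (attained at k = 1)
  C[2][2] = min over k of (A[2][0] + B[0][2] = 7 + 10 = 17, A[2][1] + B[1][2] = -3 + -4 = -7, A[2][2] + B[2][2] = -3 + 5 = 2) = -7 (attained at k = 1)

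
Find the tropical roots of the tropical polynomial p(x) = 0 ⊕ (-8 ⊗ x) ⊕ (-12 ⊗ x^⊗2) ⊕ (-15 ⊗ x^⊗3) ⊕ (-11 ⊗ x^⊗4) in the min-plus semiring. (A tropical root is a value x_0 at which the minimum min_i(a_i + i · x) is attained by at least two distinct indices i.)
Roots: {-4, 3, 4, 8}

Each tropical root is a break point of the lower envelope of the lines y = a_i + i · x (there are 5 lines, with slopes 0, 1, ..., 4). Only the lines that attain the minimum somewhere contribute to roots; other lines are dominated. Here the surviving (envelope) indices are i = 4, i = 3, i = 2, i = 1, i = 0.
Intersections between consecutive envelope lines give the roots: for adjacent envelope indices i < j the intersection is x = (a_i − a_j) / (j − i). Reading off the sorted break points: {-4, 3, 4, 8}.
Verification: at each break x_0, at least two indices attain the minimum of min_i(a_i + i · x_0).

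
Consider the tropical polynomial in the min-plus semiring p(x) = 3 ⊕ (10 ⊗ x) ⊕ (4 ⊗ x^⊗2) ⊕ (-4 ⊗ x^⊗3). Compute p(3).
p(3) = 3

A tropical monomial a ⊗ x^⊗i evaluates to a + i · x. Evaluating each term at x = 3:
  Term 0 contributes 3 + 0 · 3 = 3
  Term 1 contributes 10 + 1 · 3 = 13
  Term 2 contributes 4 + 2 · 3 = 10
  Term 3 contributes -4 + 3 · 3 = 5
p(3) = ⊕ of these = min[3, 13, 10, 5] = 3.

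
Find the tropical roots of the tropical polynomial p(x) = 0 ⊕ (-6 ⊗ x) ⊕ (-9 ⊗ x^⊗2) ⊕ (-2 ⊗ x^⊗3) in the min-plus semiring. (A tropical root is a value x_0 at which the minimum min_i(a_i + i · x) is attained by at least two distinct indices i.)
Roots: {-7, 3, 6}

Each tropical root is a break point of the lower envelope of the lines y = a_i + i · x (there are 4 lines, with slopes 0, 1, ..., 3). Only the lines that attain the minimum somewhere contribute to roots; other lines are dominated. Here the surviving (envelope) indices are i = 3, i = 2, i = 1, i = 0.
Intersections between consecutive envelope lines give the roots: for adjacent envelope indices i < j the intersection is x = (a_i − a_j) / (j − i). Reading off the sorted break points: {-7, 3, 6}.
Verification: at each break x_0, at least two indices attain the minimum of min_i(a_i + i · x_0).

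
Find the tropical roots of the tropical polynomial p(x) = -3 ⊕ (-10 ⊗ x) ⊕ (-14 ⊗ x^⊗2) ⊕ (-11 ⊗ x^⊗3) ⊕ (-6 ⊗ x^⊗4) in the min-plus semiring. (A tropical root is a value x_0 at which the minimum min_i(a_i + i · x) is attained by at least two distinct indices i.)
Roots: {-5, -3, 4, 7}

Each tropical root is a break point of the lower envelope of the lines y = a_i + i · x (there are 5 lines, with slopes 0, 1, ..., 4). Only the lines that attain the minimum somewhere contribute to roots; other lines are dominated. Here the surviving (envelope) indices are i = 4, i = 3, i = 2, i = 1, i = 0.
Intersections between consecutive envelope lines give the roots: for adjacent envelope indices i < j the intersection is x = (a_i − a_j) / (j − i). Reading off the sorted break points: {-5, -3, 4, 7}.
Verification: at each break x_0, at least two indices attain the minimum of min_i(a_i + i · x_0).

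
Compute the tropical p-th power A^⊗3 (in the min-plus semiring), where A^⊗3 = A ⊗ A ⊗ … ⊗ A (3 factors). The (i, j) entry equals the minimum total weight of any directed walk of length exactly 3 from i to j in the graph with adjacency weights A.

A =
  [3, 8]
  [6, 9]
A^⊗3 =
  [9, 14]
  [12, 17]

Each entry (A^⊗3)_ij equals the minimum over all length-3 walks i = v_0 → v_1 → … → v_3 = j of Σ_t A[v_t][v_{t+1}]. For example, for (i, j) = (0, 1) we minimise over 4 possible intermediate vertex sequences; the minimum is 14, attained along the walk 0 → 0 → 0 → 1.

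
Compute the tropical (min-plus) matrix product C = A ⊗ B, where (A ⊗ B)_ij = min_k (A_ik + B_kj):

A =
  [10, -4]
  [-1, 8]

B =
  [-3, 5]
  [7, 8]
A ⊗ B =
  [3, 4]
  [-4, 4]

Apply the min-plus product entry-by-entry:
  C[0][0] = min over k of (A[0][0] + B[0][0] = 10 + -3 = 7, A[0][1] + B[1][0] = -4 + 7 = 3) = 3 (attained at k = 1)
  C[0][1] = min over k of (A[0][0] + B[0][1] = 10 + 5 = 15, A[0][1] + B[1][1] = -4 + 8 = 4) = 4 (attained at k = 1)
  C[1][0] = min over k of (A[1][0] + B[0][0] = -1 + -3 = -4, A[1][1] + B[1][0] = 8 + 7 = 15) = -4 (attained at k = 0)
  C[1][1] = min over k of (A[1][0] + B[0][1] = -1 + 5 = 4, A[1][1] + B[1][1] = 8 + 8 = 16) = 4 (attained at k = 0)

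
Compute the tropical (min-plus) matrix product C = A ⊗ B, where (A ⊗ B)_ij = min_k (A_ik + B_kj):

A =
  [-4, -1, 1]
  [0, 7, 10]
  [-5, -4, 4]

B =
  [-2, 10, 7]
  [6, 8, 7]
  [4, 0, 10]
A ⊗ B =
  [-6, 1, 3]
  [-2, 10, 7]
  [-7, 4, 2]

Apply the min-plus product entry-by-entry:
  C[0][0] = min over k of (A[0][0] + B[0][0] = -4 + -2 = -6, A[0][1] + B[1][0] = -1 + 6 = 5, A[0][2] + B[2][0] = 1 + 4 = 5) = -6 (attained at k = 0)
  C[0][1] = min over k of (A[0][0] + B[0][1] = -4 + 10 = 6, A[0][1] + B[1][1] = -1 + 8 = 7, A[0][2] + B[2][1] = 1 + 0 = 1) = 1 (attained at k = 2)
  C[0][2] = min over k of (A[0][0] + B[0][2] = -4 + 7 = 3, A[0][1] + B[1][2] = -1 + 7 = 6, A[0][2] + B[2][2] = 1 + 10 = 11) = 3 (attained at k = 0)
  C[1][0] = min over k of (A[1][0] + B[0][0] = 0 + -2 = -2, A[1][1] + B[1][0] = 7 + 6 = 13, A[1][2] + B[2][0] = 10 + 4 = 14) = -2 (attained at k = 0)
  C[1][1] = min over k of (A[1][0] + B[0][1] = 0 + 10 = 10, A[1][1] + B[1][1] = 7 + 8 = 15, A[1][2] + B[2][1] = 10 + 0 = 10) = 10 (attained at k = 0)
  C[1][2] = min over k of (A[1][0] + B[0][2] = 0 + 7 = 7, A[1][1] + B[1][2] = 7 + 7 = 14, A[1][2] + B[2][2] = 10 + 10 = 20) = 7 (attained at k = 0)
  C[2][0] = min over k of (A[2][0] + B[0][0] = -5 + -2 = -7, A[2][1] + B[1][0] = -4 + 6 = 2, A[2][2] + B[2][0] = 4 + 4 = 8) = -7 (attained at k = 0)
  C[2][1] = min over k of (A[2][0] + B[0][1] = -5 + 10 = 5, A[2][1] + B[1][1] = -4 + 8 = 4, A[2][2] + B[2][1] = 4 + 0 = 4) = 4 (attained at k = 1)
  C[2][2] = min over k of (A[2][0] + B[0][2] = -5 + 7 = 2, A[2][1] + B[1][2] = -4 + 7 = 3, A[2][2] + B[2][2] = 4 + 10 = 14) = 2 (attained at k = 0)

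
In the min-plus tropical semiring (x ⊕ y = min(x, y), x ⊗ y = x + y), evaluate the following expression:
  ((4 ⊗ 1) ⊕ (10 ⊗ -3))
((4 ⊗ 1) ⊕ (10 ⊗ -3)) = 5

Expand innermost to outermost. Recall ⊕ takes the minimum of its arguments and ⊗ takes their sum. Working out the expression ((4 ⊗ 1) ⊕ (10 ⊗ -3)) gives 5.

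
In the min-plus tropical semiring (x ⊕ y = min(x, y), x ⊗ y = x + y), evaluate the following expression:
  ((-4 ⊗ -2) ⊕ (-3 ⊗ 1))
((-4 ⊗ -2) ⊕ (-3 ⊗ 1)) = -6

Expand innermost to outermost. Recall ⊕ takes the minimum of its arguments and ⊗ takes their sum. Working out the expression ((-4 ⊗ -2) ⊕ (-3 ⊗ 1)) gives -6.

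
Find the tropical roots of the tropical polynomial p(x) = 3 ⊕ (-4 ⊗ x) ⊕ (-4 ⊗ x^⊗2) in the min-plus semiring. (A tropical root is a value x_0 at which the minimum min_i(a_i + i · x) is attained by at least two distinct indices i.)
Roots: {0, 7}

Each tropical root is a break point of the lower envelope of the lines y = a_i + i · x (there are 3 lines, with slopes 0, 1, ..., 2). Only the lines that attain the minimum somewhere contribute to roots; other lines are dominated. Here the surviving (envelope) indices are i = 2, i = 1, i = 0.
Intersections between consecutive envelope lines give the roots: for adjacent envelope indices i < j the intersection is x = (a_i − a_j) / (j − i). Reading off the sorted break points: {0, 7}.
Verification: at each break x_0, at least two indices attain the minimum of min_i(a_i + i · x_0).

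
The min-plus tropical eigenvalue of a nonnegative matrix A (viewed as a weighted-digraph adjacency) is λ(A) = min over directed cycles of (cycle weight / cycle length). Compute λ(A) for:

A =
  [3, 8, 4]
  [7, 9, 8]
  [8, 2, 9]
λ(A) = 3

Enumerate directed cycles and compute their means (weight / length). Sample:
  cycle 0 → 0: weight = 3, length = 1, mean = 3/1 ≈ 3.000
  cycle 1 → 1: weight = 9, length = 1, mean = 9/1 ≈ 9.000
  cycle 2 → 2: weight = 9, length = 1, mean = 9/1 ≈ 9.000
  cycle 0 → 1 → 0: weight = 15, length = 2, mean = 15/2 ≈ 7.500
  cycle 0 → 2 → 0: weight = 12, length = 2, mean = 12/2 ≈ 6.000
  cycle 1 → 0 → 1: weight = 15, length = 2, mean = 15/2 ≈ 7.500
Minimum mean = 3.000, attained e.g. along the cycle 0 → 0 with weight 3 and length 1. So λ(A) = 3/1 = 3.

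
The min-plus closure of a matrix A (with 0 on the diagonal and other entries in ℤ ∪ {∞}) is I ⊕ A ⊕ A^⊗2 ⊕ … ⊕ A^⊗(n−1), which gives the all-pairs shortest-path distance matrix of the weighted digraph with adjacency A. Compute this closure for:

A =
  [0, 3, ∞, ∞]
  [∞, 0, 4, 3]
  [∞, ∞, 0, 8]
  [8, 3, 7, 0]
Closure =
  [0, 3, 7, 6]
  [11, 0, 4, 3]
  [16, 11, 0, 8]
  [8, 3, 7, 0]

This is the Floyd-Warshall all-pairs shortest-path computation. For each intermediate vertex k = 0, 1, …, 3, update dist[i][j] ← min(dist[i][j], dist[i][k] + dist[k][j]). The final matrix gives, for each (i, j), the minimum total weight of any directed path from i to j (possibly empty when i = j).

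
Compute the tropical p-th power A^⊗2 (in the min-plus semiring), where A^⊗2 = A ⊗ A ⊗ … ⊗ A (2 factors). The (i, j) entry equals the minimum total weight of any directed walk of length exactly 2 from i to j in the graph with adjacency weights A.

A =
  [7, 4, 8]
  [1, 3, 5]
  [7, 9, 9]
A^⊗2 =
  [5, 7, 9]
  [4, 5, 8]
  [10, 11, 14]

Each entry (A^⊗2)_ij equals the minimum over all length-2 walks i = v_0 → v_1 → … → v_2 = j of Σ_t A[v_t][v_{t+1}]. For example, for (i, j) = (0, 2) we minimise over 3 possible intermediate vertex sequences; the minimum is 9, attained along the walk 0 → 1 → 2.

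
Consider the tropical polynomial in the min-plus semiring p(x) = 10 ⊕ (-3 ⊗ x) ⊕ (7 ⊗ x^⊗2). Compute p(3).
p(3) = 0

A tropical monomial a ⊗ x^⊗i evaluates to a + i · x. Evaluating each term at x = 3:
  Term 0 contributes 10 + 0 · 3 = 10
  Term 1 contributes -3 + 1 · 3 = 0
  Term 2 contributes 7 + 2 · 3 = 13
p(3) = ⊕ of these = min[10, 0, 13] = 0.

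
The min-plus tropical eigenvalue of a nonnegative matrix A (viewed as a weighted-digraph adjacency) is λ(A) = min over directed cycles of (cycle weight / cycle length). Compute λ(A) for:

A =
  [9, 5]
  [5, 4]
λ(A) = 4

Enumerate directed cycles and compute their means (weight / length). Sample:
  cycle 0 → 0: weight = 9, length = 1, mean = 9/1 ≈ 9.000
  cycle 1 → 1: weight = 4, length = 1, mean = 4/1 ≈ 4.000
  cycle 0 → 1 → 0: weight = 10, length = 2, mean = 10/2 ≈ 5.000
  cycle 1 → 0 → 1: weight = 10, length = 2, mean = 10/2 ≈ 5.000
Minimum mean = 4.000, attained e.g. along the cycle 1 → 1 with weight 4 and length 1. So λ(A) = 4/1 = 4.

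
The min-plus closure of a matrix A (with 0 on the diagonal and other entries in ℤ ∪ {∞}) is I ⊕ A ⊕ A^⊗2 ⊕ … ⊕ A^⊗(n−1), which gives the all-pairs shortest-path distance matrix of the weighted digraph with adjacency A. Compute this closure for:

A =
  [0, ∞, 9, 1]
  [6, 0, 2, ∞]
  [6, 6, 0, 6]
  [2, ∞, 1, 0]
Closure =
  [0, 8, 2, 1]
  [6, 0, 2, 7]
  [6, 6, 0, 6]
  [2, 7, 1, 0]

This is the Floyd-Warshall all-pairs shortest-path computation. For each intermediate vertex k = 0, 1, …, 3, update dist[i][j] ← min(dist[i][j], dist[i][k] + dist[k][j]). The final matrix gives, for each (i, j), the minimum total weight of any directed path from i to j (possibly empty when i = j).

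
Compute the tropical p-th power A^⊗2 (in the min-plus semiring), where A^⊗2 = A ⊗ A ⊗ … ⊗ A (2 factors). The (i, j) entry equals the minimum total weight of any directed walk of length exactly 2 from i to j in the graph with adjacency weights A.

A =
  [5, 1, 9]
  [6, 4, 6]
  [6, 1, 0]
A^⊗2 =
  [7, 5, 7]
  [10, 7, 6]
  [6, 1, 0]

Each entry (A^⊗2)_ij equals the minimum over all length-2 walks i = v_0 → v_1 → … → v_2 = j of Σ_t A[v_t][v_{t+1}]. For example, for (i, j) = (0, 2) we minimise over 3 possible intermediate vertex sequences; the minimum is 7, attained along the walk 0 → 1 → 2.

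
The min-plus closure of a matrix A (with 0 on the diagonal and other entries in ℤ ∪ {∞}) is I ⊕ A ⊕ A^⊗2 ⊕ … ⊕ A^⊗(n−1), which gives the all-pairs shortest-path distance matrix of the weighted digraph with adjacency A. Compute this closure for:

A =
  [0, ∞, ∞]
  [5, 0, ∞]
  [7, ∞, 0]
Closure =
  [0, ∞, ∞]
  [5, 0, ∞]
  [7, ∞, 0]

This is the Floyd-Warshall all-pairs shortest-path computation. For each intermediate vertex k = 0, 1, …, 2, update dist[i][j] ← min(dist[i][j], dist[i][k] + dist[k][j]). The final matrix gives, for each (i, j), the minimum total weight of any directed path from i to j (possibly empty when i = j).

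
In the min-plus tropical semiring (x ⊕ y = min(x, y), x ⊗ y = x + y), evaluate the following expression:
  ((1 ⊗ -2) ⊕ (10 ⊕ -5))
((1 ⊗ -2) ⊕ (10 ⊕ -5)) = -5

Expand innermost to outermost. Recall ⊕ takes the minimum of its arguments and ⊗ takes their sum. Working out the expression ((1 ⊗ -2) ⊕ (10 ⊕ -5)) gives -5.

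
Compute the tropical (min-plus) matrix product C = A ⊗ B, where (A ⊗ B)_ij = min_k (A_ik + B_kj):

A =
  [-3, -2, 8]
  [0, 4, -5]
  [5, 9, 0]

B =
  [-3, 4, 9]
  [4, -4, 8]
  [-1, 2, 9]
A ⊗ B =
  [-6, -6, 6]
  [-6, -3, 4]
  [-1, 2, 9]

Apply the min-plus product entry-by-entry:
  C[0][0] = min over k of (A[0][0] + B[0][0] = -3 + -3 = -6, A[0][1] + B[1][0] = -2 + 4 = 2, A[0][2] + B[2][0] = 8 + -1 = 7) = -6 (attained at k = 0)
  C[0][1] = min over k of (A[0][0] + B[0][1] = -3 + 4 = 1, A[0][1] + B[1][1] = -2 + -4 = -6, A[0][2] + B[2][1] = 8 + 2 = 10) = -6 (attained at k = 1)
  C[0][2] = min over k of (A[0][0] + B[0][2] = -3 + 9 = 6, A[0][1] + B[1][2] = -2 + 8 = 6, A[0][2] + B[2][2] = 8 + 9 = 17) = 6 (attained at k = 0)
  C[1][0] = min over k of (A[1][0] + B[0][0] = 0 + -3 = -3, A[1][1] + B[1][0] = 4 + 4 = 8, A[1][2] + B[2][0] = -5 + -1 = -6) = -6 (attained at k = 2)
  C[1][1] = min over k of (A[1][0] + B[0][1] = 0 + 4 = 4, A[1][1] + B[1][1] = 4 + -4 = 0, A[1][2] + B[2][1] = -5 + 2 = -3) = -3 (attained at k = 2)
  C[1][2] = min over k of (A[1][0] + B[0][2] = 0 + 9 = 9, A[1][1] + B[1][2] = 4 + 8 = 12, A[1][2] + B[2][2] = -5 + 9 = 4) = 4 (attained at k = 2)
  C[2][0] = min over k of (A[2][0] + B[0][0] = 5 + -3 = 2, A[2][1] + B[1][0] = 9 + 4 = 13, A[2][2] + B[2][0] = 0 + -1 = -1) = -1 (attained at k = 2)
  C[2][1] = min over k of (A[2][0] + B[0][1] = 5 + 4 = 9, A[2][1] + B[1][1] = 9 + -4 = 5, A[2][2] + B[2][1] = 0 + 2 = 2) = 2 (attained at k = 2)
  C[2][2] = min over k of (A[2][0] + B[0][2] = 5 + 9 = 14, A[2][1] + B[1][2] = 9 + 8 = 17, A[2][2] + B[2][2] = 0 + 9 = 9) = 9 (attained at k = 2)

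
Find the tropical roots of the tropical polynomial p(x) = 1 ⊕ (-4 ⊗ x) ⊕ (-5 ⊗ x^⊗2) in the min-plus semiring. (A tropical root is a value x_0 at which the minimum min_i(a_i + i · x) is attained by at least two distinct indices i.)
Roots: {1, 5}

Each tropical root is a break point of the lower envelope of the lines y = a_i + i · x (there are 3 lines, with slopes 0, 1, ..., 2). Only the lines that attain the minimum somewhere contribute to roots; other lines are dominated. Here the surviving (envelope) indices are i = 2, i = 1, i = 0.
Intersections between consecutive envelope lines give the roots: for adjacent envelope indices i < j the intersection is x = (a_i − a_j) / (j − i). Reading off the sorted break points: {1, 5}.
Verification: at each break x_0, at least two indices attain the minimum of min_i(a_i + i · x_0).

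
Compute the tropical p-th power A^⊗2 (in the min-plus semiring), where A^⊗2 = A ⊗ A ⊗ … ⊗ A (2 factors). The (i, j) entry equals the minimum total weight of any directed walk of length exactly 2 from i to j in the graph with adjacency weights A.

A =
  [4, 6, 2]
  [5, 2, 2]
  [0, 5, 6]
A^⊗2 =
  [2, 7, 6]
  [2, 4, 4]
  [4, 6, 2]

Each entry (A^⊗2)_ij equals the minimum over all length-2 walks i = v_0 → v_1 → … → v_2 = j of Σ_t A[v_t][v_{t+1}]. For example, for (i, j) = (0, 2) we minimise over 3 possible intermediate vertex sequences; the minimum is 6, attained along the walk 0 → 0 → 2.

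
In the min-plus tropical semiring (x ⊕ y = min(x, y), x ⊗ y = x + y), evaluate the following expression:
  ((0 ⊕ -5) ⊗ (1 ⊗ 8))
((0 ⊕ -5) ⊗ (1 ⊗ 8)) = 4

Expand innermost to outermost. Recall ⊕ takes the minimum of its arguments and ⊗ takes their sum. Working out the expression ((0 ⊕ -5) ⊗ (1 ⊗ 8)) gives 4.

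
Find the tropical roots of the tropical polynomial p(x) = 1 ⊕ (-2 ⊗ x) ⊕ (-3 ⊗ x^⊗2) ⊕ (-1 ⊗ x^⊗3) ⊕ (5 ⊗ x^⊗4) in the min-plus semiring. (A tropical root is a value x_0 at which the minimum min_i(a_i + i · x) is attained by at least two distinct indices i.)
Roots: {-6, -2, 1, 3}

Each tropical root is a break point of the lower envelope of the lines y = a_i + i · x (there are 5 lines, with slopes 0, 1, ..., 4). Only the lines that attain the minimum somewhere contribute to roots; other lines are dominated. Here the surviving (envelope) indices are i = 4, i = 3, i = 2, i = 1, i = 0.
Intersections between consecutive envelope lines give the roots: for adjacent envelope indices i < j the intersection is x = (a_i − a_j) / (j − i). Reading off the sorted break points: {-6, -2, 1, 3}.
Verification: at each break x_0, at least two indices attain the minimum of min_i(a_i + i · x_0).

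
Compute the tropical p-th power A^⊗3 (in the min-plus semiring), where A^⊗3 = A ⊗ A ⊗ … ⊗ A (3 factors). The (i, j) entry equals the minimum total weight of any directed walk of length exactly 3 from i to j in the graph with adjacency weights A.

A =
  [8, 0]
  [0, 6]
A^⊗3 =
  [6, 0]
  [0, 6]

Each entry (A^⊗3)_ij equals the minimum over all length-3 walks i = v_0 → v_1 → … → v_3 = j of Σ_t A[v_t][v_{t+1}]. For example, for (i, j) = (0, 1) we minimise over 4 possible intermediate vertex sequences; the minimum is 0, attained along the walk 0 → 1 → 0 → 1.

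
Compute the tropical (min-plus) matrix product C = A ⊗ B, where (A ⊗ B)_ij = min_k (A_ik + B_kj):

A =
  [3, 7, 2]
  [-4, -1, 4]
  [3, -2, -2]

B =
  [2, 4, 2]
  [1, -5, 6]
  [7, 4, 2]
A ⊗ B =
  [5, 2, 4]
  [-2, -6, -2]
  [-1, -7, 0]

Apply the min-plus product entry-by-entry:
  C[0][0] = min over k of (A[0][0] + B[0][0] = 3 + 2 = 5, A[0][1] + B[1][0] = 7 + 1 = 8, A[0][2] + B[2][0] = 2 + 7 = 9) = 5 (attained at k = 0)
  C[0][1] = min over k of (A[0][0] + B[0][1] = 3 + 4 = 7, A[0][1] + B[1][1] = 7 + -5 = 2, A[0][2] + B[2][1] = 2 + 4 = 6) = 2 (attained at k = 1)
  C[0][2] = min over k of (A[0][0] + B[0][2] = 3 + 2 = 5, A[0][1] + B[1][2] = 7 + 6 = 13, A[0][2] + B[2][2] = 2 + 2 = 4) = 4 (attained at k = 2)
  C[1][0] = min over k of (A[1][0] + B[0][0] = -4 + 2 = -2, A[1][1] + B[1][0] = -1 + 1 = 0, A[1][2] + B[2][0] = 4 + 7 = 11) = -2 (attained at k = 0)
  C[1][1] = min over k of (A[1][0] + B[0][1] = -4 + 4 = 0, A[1][1] + B[1][1] = -1 + -5 = -6, A[1][2] + B[2][1] = 4 + 4 = 8) = -6 (attained at k = 1)
  C[1][2] = min over k of (A[1][0] + B[0][2] = -4 + 2 = -2, A[1][1] + B[1][2] = -1 + 6 = 5, A[1][2] + B[2][2] = 4 + 2 = 6) = -2 (attained at k = 0)
  C[2][0] = min over k of (A[2][0] + B[0][0] = 3 + 2 = 5, A[2][1] + B[1][0] = -2 + 1 = -1, A[2][2] + B[2][0] = -2 + 7 = 5) = -1 (attained at k = 1)
  C[2][1] = min over k of (A[2][0] + B[0][1] = 3 + 4 = 7, A[2][1] + B[1][1] = -2 + -5 = -7, A[2][2] + B[2][1] = -2 + 4 = 2) = -7 (attained at k = 1)
  C[2][2] = min over k of (A[2][0] + B[0][2] = 3 + 2 = 5, A[2][1] + B[1][2] = -2 + 6 = 4, A[2][2] + B[2][2] = -2 + 2 = 0) = 0 (attained at k = 2)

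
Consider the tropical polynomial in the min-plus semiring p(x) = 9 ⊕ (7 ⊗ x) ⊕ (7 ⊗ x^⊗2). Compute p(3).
p(3) = 9

A tropical monomial a ⊗ x^⊗i evaluates to a + i · x. Evaluating each term at x = 3:
  Term 0 contributes 9 + 0 · 3 = 9
  Term 1 contributes 7 + 1 · 3 = 10
  Term 2 contributes 7 + 2 · 3 = 13
p(3) = ⊕ of these = min[9, 10, 13] = 9.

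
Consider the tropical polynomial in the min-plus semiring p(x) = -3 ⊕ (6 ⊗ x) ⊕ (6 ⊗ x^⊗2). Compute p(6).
p(6) = -3

A tropical monomial a ⊗ x^⊗i evaluates to a + i · x. Evaluating each term at x = 6:
  Term 0 contributes -3 + 0 · 6 = -3
  Term 1 contributes 6 + 1 · 6 = 12
  Term 2 contributes 6 + 2 · 6 = 18
p(6) = ⊕ of these = min[-3, 12, 18] = -3.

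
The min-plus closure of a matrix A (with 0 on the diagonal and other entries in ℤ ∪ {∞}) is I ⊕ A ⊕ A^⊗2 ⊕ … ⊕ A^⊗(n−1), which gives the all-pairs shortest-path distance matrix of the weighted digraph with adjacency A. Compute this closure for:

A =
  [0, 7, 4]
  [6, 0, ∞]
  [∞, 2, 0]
Closure =
  [0, 6, 4]
  [6, 0, 10]
  [8, 2, 0]

This is the Floyd-Warshall all-pairs shortest-path computation. For each intermediate vertex k = 0, 1, …, 2, update dist[i][j] ← min(dist[i][j], dist[i][k] + dist[k][j]). The final matrix gives, for each (i, j), the minimum total weight of any directed path from i to j (possibly empty when i = j).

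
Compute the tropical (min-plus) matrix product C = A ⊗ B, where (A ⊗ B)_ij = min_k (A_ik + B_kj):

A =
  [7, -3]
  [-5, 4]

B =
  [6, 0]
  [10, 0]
A ⊗ B =
  [7, -3]
  [1, -5]

Apply the min-plus product entry-by-entry:
  C[0][0] = min over k of (A[0][0] + B[0][0] = 7 + 6 = 13, A[0][1] + B[1][0] = -3 + 10 = 7) = 7 (attained at k = 1)
  C[0][1] = min over k of (A[0][0] + B[0][1] = 7 + 0 = 7, A[0][1] + B[1][1] = -3 + 0 = -3) = -3 (attained at k = 1)
  C[1][0] = min over k of (A[1][0] + B[0][0] = -5 + 6 = 1, A[1][1] + B[1][0] = 4 + 10 = 14) = 1 (attained at k = 0)
  C[1][1] = min over k of (A[1][0] + B[0][1] = -5 + 0 = -5, A[1][1] + B[1][1] = 4 + 0 = 4) = -5 (attained at k = 0)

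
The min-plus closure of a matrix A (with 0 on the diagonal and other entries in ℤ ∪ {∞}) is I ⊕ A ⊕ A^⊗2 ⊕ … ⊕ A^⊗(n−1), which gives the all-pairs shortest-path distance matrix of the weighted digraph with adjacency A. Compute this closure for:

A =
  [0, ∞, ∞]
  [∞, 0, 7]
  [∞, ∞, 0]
Closure =
  [0, ∞, ∞]
  [∞, 0, 7]
  [∞, ∞, 0]

This is the Floyd-Warshall all-pairs shortest-path computation. For each intermediate vertex k = 0, 1, …, 2, update dist[i][j] ← min(dist[i][j], dist[i][k] + dist[k][j]). The final matrix gives, for each (i, j), the minimum total weight of any directed path from i to j (possibly empty when i = j).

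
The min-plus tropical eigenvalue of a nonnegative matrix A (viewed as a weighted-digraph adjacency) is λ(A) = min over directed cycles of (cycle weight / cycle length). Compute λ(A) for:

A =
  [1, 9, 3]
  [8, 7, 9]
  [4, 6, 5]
λ(A) = 1

Enumerate directed cycles and compute their means (weight / length). Sample:
  cycle 0 → 0: weight = 1, length = 1, mean = 1/1 ≈ 1.000
  cycle 1 → 1: weight = 7, length = 1, mean = 7/1 ≈ 7.000
  cycle 2 → 2: weight = 5, length = 1, mean = 5/1 ≈ 5.000
  cycle 0 → 1 → 0: weight = 17, length = 2, mean = 17/2 ≈ 8.500
  cycle 0 → 2 → 0: weight = 7, length = 2, mean = 7/2 ≈ 3.500
  cycle 1 → 0 → 1: weight = 17, length = 2, mean = 17/2 ≈ 8.500
Minimum mean = 1.000, attained e.g. along the cycle 0 → 0 with weight 1 and length 1. So λ(A) = 1/1 = 1.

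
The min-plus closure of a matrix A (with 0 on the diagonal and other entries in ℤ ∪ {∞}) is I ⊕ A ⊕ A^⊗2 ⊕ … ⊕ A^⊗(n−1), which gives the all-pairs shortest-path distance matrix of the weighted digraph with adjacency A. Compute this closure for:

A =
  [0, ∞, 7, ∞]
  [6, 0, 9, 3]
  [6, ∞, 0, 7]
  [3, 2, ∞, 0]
Closure =
  [0, 16, 7, 14]
  [6, 0, 9, 3]
  [6, 9, 0, 7]
  [3, 2, 10, 0]

This is the Floyd-Warshall all-pairs shortest-path computation. For each intermediate vertex k = 0, 1, …, 3, update dist[i][j] ← min(dist[i][j], dist[i][k] + dist[k][j]). The final matrix gives, for each (i, j), the minimum total weight of any directed path from i to j (possibly empty when i = j).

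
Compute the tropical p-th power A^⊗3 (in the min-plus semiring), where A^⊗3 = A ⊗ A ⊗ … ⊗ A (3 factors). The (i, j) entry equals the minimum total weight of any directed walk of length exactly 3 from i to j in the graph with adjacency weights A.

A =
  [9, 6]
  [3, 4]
A^⊗3 =
  [13, 14]
  [11, 12]

Each entry (A^⊗3)_ij equals the minimum over all length-3 walks i = v_0 → v_1 → … → v_3 = j of Σ_t A[v_t][v_{t+1}]. For example, for (i, j) = (0, 1) we minimise over 4 possible intermediate vertex sequences; the minimum is 14, attained along the walk 0 → 1 → 1 → 1.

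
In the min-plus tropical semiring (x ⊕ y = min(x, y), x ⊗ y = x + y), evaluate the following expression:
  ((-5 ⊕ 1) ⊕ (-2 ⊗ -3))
((-5 ⊕ 1) ⊕ (-2 ⊗ -3)) = -5

Expand innermost to outermost. Recall ⊕ takes the minimum of its arguments and ⊗ takes their sum. Working out the expression ((-5 ⊕ 1) ⊕ (-2 ⊗ -3)) gives -5.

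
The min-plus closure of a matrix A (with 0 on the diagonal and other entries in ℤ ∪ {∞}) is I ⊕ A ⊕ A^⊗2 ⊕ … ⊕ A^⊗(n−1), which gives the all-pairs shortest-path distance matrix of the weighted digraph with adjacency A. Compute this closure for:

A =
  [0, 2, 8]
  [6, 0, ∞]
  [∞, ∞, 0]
Closure =
  [0, 2, 8]
  [6, 0, 14]
  [∞, ∞, 0]

This is the Floyd-Warshall all-pairs shortest-path computation. For each intermediate vertex k = 0, 1, …, 2, update dist[i][j] ← min(dist[i][j], dist[i][k] + dist[k][j]). The final matrix gives, for each (i, j), the minimum total weight of any directed path from i to j (possibly empty when i = j).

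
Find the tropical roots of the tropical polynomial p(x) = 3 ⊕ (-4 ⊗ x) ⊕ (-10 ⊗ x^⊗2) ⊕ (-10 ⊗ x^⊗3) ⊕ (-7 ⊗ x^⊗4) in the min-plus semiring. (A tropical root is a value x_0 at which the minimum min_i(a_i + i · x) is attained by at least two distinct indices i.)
Roots: {-3, 0, 6, 7}

Each tropical root is a break point of the lower envelope of the lines y = a_i + i · x (there are 5 lines, with slopes 0, 1, ..., 4). Only the lines that attain the minimum somewhere contribute to roots; other lines are dominated. Here the surviving (envelope) indices are i = 4, i = 3, i = 2, i = 1, i = 0.
Intersections between consecutive envelope lines give the roots: for adjacent envelope indices i < j the intersection is x = (a_i − a_j) / (j − i). Reading off the sorted break points: {-3, 0, 6, 7}.
Verification: at each break x_0, at least two indices attain the minimum of min_i(a_i + i · x_0).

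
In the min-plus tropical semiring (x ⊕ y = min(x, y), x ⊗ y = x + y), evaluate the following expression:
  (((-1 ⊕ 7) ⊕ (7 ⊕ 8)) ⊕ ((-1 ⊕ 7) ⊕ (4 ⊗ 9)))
(((-1 ⊕ 7) ⊕ (7 ⊕ 8)) ⊕ ((-1 ⊕ 7) ⊕ (4 ⊗ 9))) = -1

Expand innermost to outermost. Recall ⊕ takes the minimum of its arguments and ⊗ takes their sum. Working out the expression (((-1 ⊕ 7) ⊕ (7 ⊕ 8)) ⊕ ((-1 ⊕ 7) ⊕ (4 ⊗ 9))) gives -1.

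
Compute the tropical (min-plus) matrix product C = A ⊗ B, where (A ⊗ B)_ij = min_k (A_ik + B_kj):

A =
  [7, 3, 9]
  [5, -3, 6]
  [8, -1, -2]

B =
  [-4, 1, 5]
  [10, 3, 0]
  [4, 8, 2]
A ⊗ B =
  [3, 6, 3]
  [1, 0, -3]
  [2, 2, -1]

Apply the min-plus product entry-by-entry:
  C[0][0] = min over k of (A[0][0] + B[0][0] = 7 + -4 = 3, A[0][1] + B[1][0] = 3 + 10 = 13, A[0][2] + B[2][0] = 9 + 4 = 13) = 3 (attained at k = 0)
  C[0][1] = min over k of (A[0][0] + B[0][1] = 7 + 1 = 8, A[0][1] + B[1][1] = 3 + 3 = 6, A[0][2] + B[2][1] = 9 + 8 = 17) = 6 (attained at k = 1)
  C[0][2] = min over k of (A[0][0] + B[0][2] = 7 + 5 = 12, A[0][1] + B[1][2] = 3 + 0 = 3, A[0][2] + B[2][2] = 9 + 2 = 11) = 3 (attained at k = 1)
  C[1][0] = min over k of (A[1][0] + B[0][0] = 5 + -4 = 1, A[1][1] + B[1][0] = -3 + 10 = 7, A[1][2] + B[2][0] = 6 + 4 = 10) = 1 (attained at k = 0)
  C[1][1] = min over k of (A[1][0] + B[0][1] = 5 + 1 = 6, A[1][1] + B[1][1] = -3 + 3 = 0, A[1][2] + B[2][1] = 6 + 8 = 14) = 0 (attained at k = 1)
  C[1][2] = min over k of (A[1][0] + B[0][2] = 5 + 5 = 10, A[1][1] + B[1][2] = -3 + 0 = -3, A[1][2] + B[2][2] = 6 + 2 = 8) = -3 (attained at k = 1)
  C[2][0] = min over k of (A[2][0] + B[0][0] = 8 + -4 = 4, A[2][1] + B[1][0] = -1 + 10 = 9, A[2][2] + B[2][0] = -2 + 4 = 2) = 2 (attained at k = 2)
  C[2][1] = min over k of (A[2][0] + B[0][1] = 8 + 1 = 9, A[2][1] + B[1][1] = -1 + 3 = 2, A[2][2] + B[2][1] = -2 + 8 = 6) = 2 (attained at k = 1)
  C[2][2] = min over k of (A[2][0] + B[0][2] = 8 + 5 = 13, A[2][1] + B[1][2] = -1 + 0 = -1, A[2][2] + B[2][2] = -2 + 2 = 0) = -1 (attained at k = 1)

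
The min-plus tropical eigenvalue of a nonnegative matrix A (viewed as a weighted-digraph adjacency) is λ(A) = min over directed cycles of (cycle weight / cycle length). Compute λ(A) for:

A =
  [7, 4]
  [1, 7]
λ(A) = 5/2

Enumerate directed cycles and compute their means (weight / length). Sample:
  cycle 0 → 0: weight = 7, length = 1, mean = 7/1 ≈ 7.000
  cycle 1 → 1: weight = 7, length = 1, mean = 7/1 ≈ 7.000
  cycle 0 → 1 → 0: weight = 5, length = 2, mean = 5/2 ≈ 2.500
  cycle 1 → 0 → 1: weight = 5, length = 2, mean = 5/2 ≈ 2.500
Minimum mean = 2.500, attained e.g. along the cycle 0 → 1 → 0 with weight 5 and length 2. So λ(A) = 5/2 = 5/2.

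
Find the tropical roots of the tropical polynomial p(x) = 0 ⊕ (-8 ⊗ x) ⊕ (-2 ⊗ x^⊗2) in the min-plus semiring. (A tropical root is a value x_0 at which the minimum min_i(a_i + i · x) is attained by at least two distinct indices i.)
Roots: {-6, 8}

Each tropical root is a break point of the lower envelope of the lines y = a_i + i · x (there are 3 lines, with slopes 0, 1, ..., 2). Only the lines that attain the minimum somewhere contribute to roots; other lines are dominated. Here the surviving (envelope) indices are i = 2, i = 1, i = 0.
Intersections between consecutive envelope lines give the roots: for adjacent envelope indices i < j the intersection is x = (a_i − a_j) / (j − i). Reading off the sorted break points: {-6, 8}.
Verification: at each break x_0, at least two indices attain the minimum of min_i(a_i + i · x_0).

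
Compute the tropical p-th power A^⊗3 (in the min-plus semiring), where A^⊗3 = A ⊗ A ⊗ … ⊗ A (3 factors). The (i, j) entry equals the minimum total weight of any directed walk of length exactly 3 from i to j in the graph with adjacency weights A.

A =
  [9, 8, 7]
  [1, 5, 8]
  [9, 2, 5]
A^⊗3 =
  [10, 14, 16]
  [10, 10, 13]
  [8, 11, 10]

Each entry (A^⊗3)_ij equals the minimum over all length-3 walks i = v_0 → v_1 → … → v_3 = j of Σ_t A[v_t][v_{t+1}]. For example, for (i, j) = (0, 2) we minimise over 9 possible intermediate vertex sequences; the minimum is 16, attained along the walk 0 → 1 → 0 → 2.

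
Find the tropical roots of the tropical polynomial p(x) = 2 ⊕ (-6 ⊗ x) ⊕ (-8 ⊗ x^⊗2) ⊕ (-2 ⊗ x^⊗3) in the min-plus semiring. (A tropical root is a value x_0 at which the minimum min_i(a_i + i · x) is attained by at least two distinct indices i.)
Roots: {-6, 2, 8}

Each tropical root is a break point of the lower envelope of the lines y = a_i + i · x (there are 4 lines, with slopes 0, 1, ..., 3). Only the lines that attain the minimum somewhere contribute to roots; other lines are dominated. Here the surviving (envelope) indices are i = 3, i = 2, i = 1, i = 0.
Intersections between consecutive envelope lines give the roots: for adjacent envelope indices i < j the intersection is x = (a_i − a_j) / (j − i). Reading off the sorted break points: {-6, 2, 8}.
Verification: at each break x_0, at least two indices attain the minimum of min_i(a_i + i · x_0).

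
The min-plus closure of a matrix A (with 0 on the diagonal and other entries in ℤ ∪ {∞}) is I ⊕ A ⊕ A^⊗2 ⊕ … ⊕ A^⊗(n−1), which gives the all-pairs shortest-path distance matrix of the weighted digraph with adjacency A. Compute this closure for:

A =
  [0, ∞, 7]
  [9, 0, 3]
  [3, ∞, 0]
Closure =
  [0, ∞, 7]
  [6, 0, 3]
  [3, ∞, 0]

This is the Floyd-Warshall all-pairs shortest-path computation. For each intermediate vertex k = 0, 1, …, 2, update dist[i][j] ← min(dist[i][j], dist[i][k] + dist[k][j]). The final matrix gives, for each (i, j), the minimum total weight of any directed path from i to j (possibly empty when i = j).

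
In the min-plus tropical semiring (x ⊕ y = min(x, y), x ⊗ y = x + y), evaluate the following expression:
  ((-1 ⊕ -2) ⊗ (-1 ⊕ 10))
((-1 ⊕ -2) ⊗ (-1 ⊕ 10)) = -3

Expand innermost to outermost. Recall ⊕ takes the minimum of its arguments and ⊗ takes their sum. Working out the expression ((-1 ⊕ -2) ⊗ (-1 ⊕ 10)) gives -3.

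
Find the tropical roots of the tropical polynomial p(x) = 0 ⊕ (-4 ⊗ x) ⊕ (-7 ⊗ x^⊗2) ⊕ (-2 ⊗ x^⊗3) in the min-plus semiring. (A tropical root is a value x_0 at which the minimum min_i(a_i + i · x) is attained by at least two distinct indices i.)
Roots: {-5, 3, 4}

Each tropical root is a break point of the lower envelope of the lines y = a_i + i · x (there are 4 lines, with slopes 0, 1, ..., 3). Only the lines that attain the minimum somewhere contribute to roots; other lines are dominated. Here the surviving (envelope) indices are i = 3, i = 2, i = 1, i = 0.
Intersections between consecutive envelope lines give the roots: for adjacent envelope indices i < j the intersection is x = (a_i − a_j) / (j − i). Reading off the sorted break points: {-5, 3, 4}.
Verification: at each break x_0, at least two indices attain the minimum of min_i(a_i + i · x_0).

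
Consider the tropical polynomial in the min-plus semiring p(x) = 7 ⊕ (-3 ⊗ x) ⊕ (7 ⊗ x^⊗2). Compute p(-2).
p(-2) = -5

A tropical monomial a ⊗ x^⊗i evaluates to a + i · x. Evaluating each term at x = -2:
  Term 0 contributes 7 + 0 · -2 = 7
  Term 1 contributes -3 + 1 · -2 = -5
  Term 2 contributes 7 + 2 · -2 = 3
p(-2) = ⊕ of these = min[7, -5, 3] = -5.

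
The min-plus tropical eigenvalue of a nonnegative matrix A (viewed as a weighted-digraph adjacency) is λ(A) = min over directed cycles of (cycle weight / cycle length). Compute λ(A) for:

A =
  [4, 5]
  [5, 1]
λ(A) = 1

Enumerate directed cycles and compute their means (weight / length). Sample:
  cycle 0 → 0: weight = 4, length = 1, mean = 4/1 ≈ 4.000
  cycle 1 → 1: weight = 1, length = 1, mean = 1/1 ≈ 1.000
  cycle 0 → 1 → 0: weight = 10, length = 2, mean = 10/2 ≈ 5.000
  cycle 1 → 0 → 1: weight = 10, length = 2, mean = 10/2 ≈ 5.000
Minimum mean = 1.000, attained e.g. along the cycle 1 → 1 with weight 1 and length 1. So λ(A) = 1/1 = 1.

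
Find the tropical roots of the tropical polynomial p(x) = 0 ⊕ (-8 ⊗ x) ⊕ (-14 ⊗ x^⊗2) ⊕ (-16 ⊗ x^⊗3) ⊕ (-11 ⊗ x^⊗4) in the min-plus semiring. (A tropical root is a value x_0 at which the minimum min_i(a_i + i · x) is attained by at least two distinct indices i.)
Roots: {-5, 2, 6, 8}

Each tropical root is a break point of the lower envelope of the lines y = a_i + i · x (there are 5 lines, with slopes 0, 1, ..., 4). Only the lines that attain the minimum somewhere contribute to roots; other lines are dominated. Here the surviving (envelope) indices are i = 4, i = 3, i = 2, i = 1, i = 0.
Intersections between consecutive envelope lines give the roots: for adjacent envelope indices i < j the intersection is x = (a_i − a_j) / (j − i). Reading off the sorted break points: {-5, 2, 6, 8}.
Verification: at each break x_0, at least two indices attain the minimum of min_i(a_i + i · x_0).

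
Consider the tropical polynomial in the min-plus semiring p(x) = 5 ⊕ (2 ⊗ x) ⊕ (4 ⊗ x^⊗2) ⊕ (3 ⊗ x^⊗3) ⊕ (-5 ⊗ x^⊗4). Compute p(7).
p(7) = 5

A tropical monomial a ⊗ x^⊗i evaluates to a + i · x. Evaluating each term at x = 7:
  Term 0 contributes 5 + 0 · 7 = 5
  Term 1 contributes 2 + 1 · 7 = 9
  Term 2 contributes 4 + 2 · 7 = 18
  Term 3 contributes 3 + 3 · 7 = 24
  Term 4 contributes -5 + 4 · 7 = 23
p(7) = ⊕ of these = min[5, 9, 18, 24, 23] = 5.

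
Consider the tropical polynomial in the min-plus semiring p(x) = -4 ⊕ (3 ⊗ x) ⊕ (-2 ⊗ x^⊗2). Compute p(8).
p(8) = -4

A tropical monomial a ⊗ x^⊗i evaluates to a + i · x. Evaluating each term at x = 8:
  Term 0 contributes -4 + 0 · 8 = -4
  Term 1 contributes 3 + 1 · 8 = 11
  Term 2 contributes -2 + 2 · 8 = 14
p(8) = ⊕ of these = min[-4, 11, 14] = -4.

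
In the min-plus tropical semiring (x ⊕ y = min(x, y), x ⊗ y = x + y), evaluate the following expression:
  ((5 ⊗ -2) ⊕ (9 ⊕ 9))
((5 ⊗ -2) ⊕ (9 ⊕ 9)) = 3

Expand innermost to outermost. Recall ⊕ takes the minimum of its arguments and ⊗ takes their sum. Working out the expression ((5 ⊗ -2) ⊕ (9 ⊕ 9)) gives 3.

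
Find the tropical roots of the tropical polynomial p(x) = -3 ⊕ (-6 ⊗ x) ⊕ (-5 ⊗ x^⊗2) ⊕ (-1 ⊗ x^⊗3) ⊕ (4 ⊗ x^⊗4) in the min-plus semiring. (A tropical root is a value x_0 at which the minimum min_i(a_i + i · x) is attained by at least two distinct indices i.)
Roots: {-5, -4, -1, 3}

Each tropical root is a break point of the lower envelope of the lines y = a_i + i · x (there are 5 lines, with slopes 0, 1, ..., 4). Only the lines that attain the minimum somewhere contribute to roots; other lines are dominated. Here the surviving (envelope) indices are i = 4, i = 3, i = 2, i = 1, i = 0.
Intersections between consecutive envelope lines give the roots: for adjacent envelope indices i < j the intersection is x = (a_i − a_j) / (j − i). Reading off the sorted break points: {-5, -4, -1, 3}.
Verification: at each break x_0, at least two indices attain the minimum of min_i(a_i + i · x_0).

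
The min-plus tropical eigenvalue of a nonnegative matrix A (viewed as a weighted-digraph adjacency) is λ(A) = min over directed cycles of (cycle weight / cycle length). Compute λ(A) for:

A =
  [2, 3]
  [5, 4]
λ(A) = 2

Enumerate directed cycles and compute their means (weight / length). Sample:
  cycle 0 → 0: weight = 2, length = 1, mean = 2/1 ≈ 2.000
  cycle 1 → 1: weight = 4, length = 1, mean = 4/1 ≈ 4.000
  cycle 0 → 1 → 0: weight = 8, length = 2, mean = 8/2 ≈ 4.000
  cycle 1 → 0 → 1: weight = 8, length = 2, mean = 8/2 ≈ 4.000
Minimum mean = 2.000, attained e.g. along the cycle 0 → 0 with weight 2 and length 1. So λ(A) = 2/1 = 2.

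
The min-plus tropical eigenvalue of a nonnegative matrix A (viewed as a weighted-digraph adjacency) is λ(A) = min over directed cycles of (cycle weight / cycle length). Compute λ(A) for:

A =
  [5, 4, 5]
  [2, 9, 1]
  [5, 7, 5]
λ(A) = 3

Enumerate directed cycles and compute their means (weight / length). Sample:
  cycle 0 → 0: weight = 5, length = 1, mean = 5/1 ≈ 5.000
  cycle 1 → 1: weight = 9, length = 1, mean = 9/1 ≈ 9.000
  cycle 2 → 2: weight = 5, length = 1, mean = 5/1 ≈ 5.000
  cycle 0 → 1 → 0: weight = 6, length = 2, mean = 6/2 ≈ 3.000
  cycle 0 → 2 → 0: weight = 10, length = 2, mean = 10/2 ≈ 5.000
  cycle 1 → 0 → 1: weight = 6, length = 2, mean = 6/2 ≈ 3.000
Minimum mean = 3.000, attained e.g. along the cycle 0 → 1 → 0 with weight 6 and length 2. So λ(A) = 6/2 = 3.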